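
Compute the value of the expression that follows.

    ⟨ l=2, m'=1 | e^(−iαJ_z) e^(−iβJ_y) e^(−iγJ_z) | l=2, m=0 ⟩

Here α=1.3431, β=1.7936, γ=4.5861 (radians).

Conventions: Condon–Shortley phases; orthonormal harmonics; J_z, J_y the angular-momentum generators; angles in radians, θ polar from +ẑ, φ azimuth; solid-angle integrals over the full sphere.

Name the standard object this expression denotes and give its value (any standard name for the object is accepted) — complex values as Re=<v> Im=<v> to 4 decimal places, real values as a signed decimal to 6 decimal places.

This is a Wigner D-matrix element — the rotation-matrix element ⟨l m'| R(α,β,γ) |l m⟩ in the angular-momentum basis.
D^2_{1,0}(1.3431,1.7936,4.5861) = e^{-i·1·1.3431}·d^2_{1,0}(1.7936)·e^{-i·0·4.5861}. Compute d first:
Half-angle: c=0.624113, s=0.781334. N=√(6·1·2·2)=4.898979
k∈{0,1} keeps every argument non-negative
  k=0: (−1)^1·4.8990/(2)·0.6241^3·0.7813^1 = -0.465268
  k=1: (−1)^2·4.8990/(2)·0.6241^1·0.7813^3 = +0.729204
d^2_{1,0}(1.7936) = -0.465268 +0.729204 = +0.263936
Attach z-rotation phases: D = e^{-i(1)(1.3431)}·(+0.263936)·e^{-i(0)(4.5861)} = +0.059579-0.257124i

Wigner D-matrix element, Re=0.0596 Im=-0.2571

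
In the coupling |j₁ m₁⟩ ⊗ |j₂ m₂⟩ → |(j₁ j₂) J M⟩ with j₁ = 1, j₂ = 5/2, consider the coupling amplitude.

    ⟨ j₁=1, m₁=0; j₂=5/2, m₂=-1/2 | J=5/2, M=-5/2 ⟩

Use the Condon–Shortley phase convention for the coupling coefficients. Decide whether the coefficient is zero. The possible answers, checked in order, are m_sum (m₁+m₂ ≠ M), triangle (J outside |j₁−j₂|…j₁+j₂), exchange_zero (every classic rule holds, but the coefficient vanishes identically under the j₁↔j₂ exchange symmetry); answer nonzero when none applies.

m_sum

m-sum: m₁+m₂ = 0+(-1/2) = -1/2, M = -5/2  ✗ ⇒ coefficient is 0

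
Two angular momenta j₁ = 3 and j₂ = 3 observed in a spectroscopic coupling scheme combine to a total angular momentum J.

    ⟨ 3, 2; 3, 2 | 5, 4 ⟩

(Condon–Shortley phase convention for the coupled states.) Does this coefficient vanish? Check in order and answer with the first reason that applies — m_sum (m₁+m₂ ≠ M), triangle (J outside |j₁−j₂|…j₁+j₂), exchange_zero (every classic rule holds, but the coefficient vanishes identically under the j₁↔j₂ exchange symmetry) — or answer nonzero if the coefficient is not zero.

m-sum: m₁+m₂ = 2+2 = 4, M = 4  ✓
triangle: |j₁−j₂| = 0 ≤ J = 5 ≤ j₁+j₂ = 6  ✓
exchange: j₁=j₂ and m₁=m₂, and (−1)^(j₁+j₂−J) = (−1)^1 = −1 forces ⟨j₁m₁;j₂m₂|JM⟩ = −⟨j₂m₂;j₁m₁|JM⟩ = −⟨j₁m₁;j₂m₂|JM⟩ ⇒ the coefficient vanishes identically
Racah sum check: Σ_k collapses to 0 ⇒ CG = 0

exchange_zero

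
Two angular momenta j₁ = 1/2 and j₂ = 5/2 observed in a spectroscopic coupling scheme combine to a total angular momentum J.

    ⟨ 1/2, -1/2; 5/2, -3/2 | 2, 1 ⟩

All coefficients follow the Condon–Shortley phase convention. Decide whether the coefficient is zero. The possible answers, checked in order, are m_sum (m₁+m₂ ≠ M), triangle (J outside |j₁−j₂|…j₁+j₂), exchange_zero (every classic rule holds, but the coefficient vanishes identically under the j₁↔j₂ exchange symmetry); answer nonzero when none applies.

m-sum: m₁+m₂ = -1/2+(-3/2) = -2, M = 1  ✗ ⇒ coefficient is 0

m_sum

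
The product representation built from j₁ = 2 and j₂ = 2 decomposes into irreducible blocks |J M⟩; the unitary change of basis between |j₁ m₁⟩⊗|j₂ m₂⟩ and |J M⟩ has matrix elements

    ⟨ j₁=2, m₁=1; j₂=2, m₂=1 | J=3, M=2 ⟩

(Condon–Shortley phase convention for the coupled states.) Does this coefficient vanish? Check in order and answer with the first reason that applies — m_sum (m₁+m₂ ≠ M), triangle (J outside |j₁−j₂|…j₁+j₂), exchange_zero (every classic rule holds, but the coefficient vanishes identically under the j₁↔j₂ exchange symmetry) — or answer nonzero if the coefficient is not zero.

exchange_zero

m-sum: m₁+m₂ = 1+1 = 2, M = 2  ✓
triangle: |j₁−j₂| = 0 ≤ J = 3 ≤ j₁+j₂ = 4  ✓
exchange: j₁=j₂ and m₁=m₂, and (−1)^(j₁+j₂−J) = (−1)^1 = −1 forces ⟨j₁m₁;j₂m₂|JM⟩ = −⟨j₂m₂;j₁m₁|JM⟩ = −⟨j₁m₁;j₂m₂|JM⟩ ⇒ the coefficient vanishes identically
Racah sum check: Σ_k collapses to 0 ⇒ CG = 0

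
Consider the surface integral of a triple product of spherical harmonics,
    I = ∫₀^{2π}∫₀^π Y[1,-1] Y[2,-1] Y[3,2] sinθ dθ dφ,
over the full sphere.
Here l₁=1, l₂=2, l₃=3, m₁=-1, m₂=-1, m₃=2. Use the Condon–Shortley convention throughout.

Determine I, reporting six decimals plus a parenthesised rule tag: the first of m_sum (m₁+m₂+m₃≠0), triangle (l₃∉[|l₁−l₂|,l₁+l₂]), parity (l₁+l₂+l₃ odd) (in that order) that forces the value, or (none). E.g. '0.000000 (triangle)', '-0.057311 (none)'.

m-sum 0 ✓  L=6 even ✓  1≤3≤3 ✓
Π(2lᵢ+1) = 3×5×7 = 105
triangle coeff Δ(1,2,3) = 1/105
Σ_t [0,0]: t=0:+1/4 = 1/4
(3j)²=3/35 [(1 2 3; 0 0 0)], sign=-1
Σ_t [0,0]: t=0:+1/12 = 1/12
(3j)²=2/21 [(1 2 3; -1 -1 2)], sign=-1
⇒ 4πI² = 6/7
I = (+1)√(6/7/(4π)) = 0.26116903
No selection rule forces the value: the integral is nonzero (none).

0.261169 (none)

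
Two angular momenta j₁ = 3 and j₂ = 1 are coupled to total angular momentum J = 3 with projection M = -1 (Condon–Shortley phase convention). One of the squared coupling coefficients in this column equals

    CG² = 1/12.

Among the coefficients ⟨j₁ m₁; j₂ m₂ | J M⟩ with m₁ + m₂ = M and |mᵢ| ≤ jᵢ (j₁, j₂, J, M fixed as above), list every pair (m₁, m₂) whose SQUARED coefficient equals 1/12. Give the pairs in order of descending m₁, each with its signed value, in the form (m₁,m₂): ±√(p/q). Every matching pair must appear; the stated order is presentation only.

(-1,0): −√(1/12)

Admissible pairs with m₁+m₂ = M = -1: (-2,1), (-1,0), (0,-1)
  (m₁,m₂)=(0,-1): CG² = 1/2, CG = +√(1/2)
  (m₁,m₂)=(-1,0): CG² = 1/12, CG = −√(1/12)   ← matches the target
  (m₁,m₂)=(-2,1): CG² = 5/12, CG = −√(5/12)
Pairs with CG² = 1/12: (-1,0): −√(1/12)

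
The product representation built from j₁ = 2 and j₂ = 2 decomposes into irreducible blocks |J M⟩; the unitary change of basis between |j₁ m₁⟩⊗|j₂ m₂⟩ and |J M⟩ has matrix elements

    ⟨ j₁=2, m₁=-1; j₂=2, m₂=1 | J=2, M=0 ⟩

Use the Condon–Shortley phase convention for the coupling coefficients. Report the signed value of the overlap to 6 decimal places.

√[5·2!2!2!/7! · 1!3!3!1!2!2!] = √(8/7)
  +(−1)^1/∏(1,1,2,2,0,0)! = -1/4  (running -1/4)
  +(−1)^2/∏(2,0,1,1,1,1)! = 1/2  (running 1/4)
⟨..|..⟩ = √(8/7)·(1/4) = +0.267261

+√(1/14) = +0.267261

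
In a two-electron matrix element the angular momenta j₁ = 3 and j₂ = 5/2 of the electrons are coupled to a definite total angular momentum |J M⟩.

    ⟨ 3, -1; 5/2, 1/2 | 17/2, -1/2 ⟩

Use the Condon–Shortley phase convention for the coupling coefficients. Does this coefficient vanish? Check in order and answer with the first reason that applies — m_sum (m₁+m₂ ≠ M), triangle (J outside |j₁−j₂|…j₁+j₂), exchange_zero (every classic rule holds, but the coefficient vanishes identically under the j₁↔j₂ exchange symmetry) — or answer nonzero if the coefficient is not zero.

triangle

m-sum: m₁+m₂ = -1+1/2 = -1/2, M = -1/2  ✓
triangle: need |j₁−j₂| ≤ J ≤ j₁+j₂, i.e. J ∈ [1/2, 11/2]; J = 17/2 is outside ✗ ⇒ coefficient is 0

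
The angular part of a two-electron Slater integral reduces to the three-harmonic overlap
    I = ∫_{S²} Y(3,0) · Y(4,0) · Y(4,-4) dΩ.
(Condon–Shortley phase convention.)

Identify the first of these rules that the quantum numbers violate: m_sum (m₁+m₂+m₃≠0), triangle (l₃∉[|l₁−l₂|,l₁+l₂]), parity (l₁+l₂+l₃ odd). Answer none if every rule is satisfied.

m_sum

azimuthal sum: 0 + 0 − 4 = -4  ✗
1 ≤ 4 ≤ 7 (triangle on l)
L = 3 + 4 + 4 = 11 (odd)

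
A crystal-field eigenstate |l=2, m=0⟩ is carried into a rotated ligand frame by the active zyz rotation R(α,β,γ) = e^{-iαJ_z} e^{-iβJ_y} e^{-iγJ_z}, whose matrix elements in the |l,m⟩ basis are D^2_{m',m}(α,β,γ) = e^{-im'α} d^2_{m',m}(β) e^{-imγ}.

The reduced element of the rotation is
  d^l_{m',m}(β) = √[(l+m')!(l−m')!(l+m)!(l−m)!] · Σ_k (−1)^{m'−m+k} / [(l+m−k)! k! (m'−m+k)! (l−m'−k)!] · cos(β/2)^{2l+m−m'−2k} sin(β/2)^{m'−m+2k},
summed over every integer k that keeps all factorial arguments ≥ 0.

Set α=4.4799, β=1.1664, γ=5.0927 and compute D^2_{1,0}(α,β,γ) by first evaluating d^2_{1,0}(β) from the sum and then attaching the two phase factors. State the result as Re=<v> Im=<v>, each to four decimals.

Re=0.1021 Im=-0.4311

D^2_{1,0}(4.4799,1.1664,5.0927) = e^{-i·1·4.4799}·d^2_{1,0}(1.1664)·e^{-i·0·5.0927}. Compute d first:
With c≡cos(β/2)=0.834705 and s≡sin(β/2)=0.550698, N=[6·1·2·2]^{1/2}=4.898979
Admissible k: 0..1 (factorial args all ≥0)
  k=0: (−1)^1·4.8990/(2)·0.8347^3·0.5507^1 = -0.784490
  k=1: (−1)^2·4.8990/(2)·0.8347^1·0.5507^3 = +0.341467
d^2_{1,0}(1.1664) = -0.784490 +0.341467 = -0.443023
Phases: e^{-i·(1)·4.4799}=-0.230400+0.973096i, e^{-i·(0)·5.0927}=+1.000000+0.000000i ⇒ D=+0.102073-0.431104i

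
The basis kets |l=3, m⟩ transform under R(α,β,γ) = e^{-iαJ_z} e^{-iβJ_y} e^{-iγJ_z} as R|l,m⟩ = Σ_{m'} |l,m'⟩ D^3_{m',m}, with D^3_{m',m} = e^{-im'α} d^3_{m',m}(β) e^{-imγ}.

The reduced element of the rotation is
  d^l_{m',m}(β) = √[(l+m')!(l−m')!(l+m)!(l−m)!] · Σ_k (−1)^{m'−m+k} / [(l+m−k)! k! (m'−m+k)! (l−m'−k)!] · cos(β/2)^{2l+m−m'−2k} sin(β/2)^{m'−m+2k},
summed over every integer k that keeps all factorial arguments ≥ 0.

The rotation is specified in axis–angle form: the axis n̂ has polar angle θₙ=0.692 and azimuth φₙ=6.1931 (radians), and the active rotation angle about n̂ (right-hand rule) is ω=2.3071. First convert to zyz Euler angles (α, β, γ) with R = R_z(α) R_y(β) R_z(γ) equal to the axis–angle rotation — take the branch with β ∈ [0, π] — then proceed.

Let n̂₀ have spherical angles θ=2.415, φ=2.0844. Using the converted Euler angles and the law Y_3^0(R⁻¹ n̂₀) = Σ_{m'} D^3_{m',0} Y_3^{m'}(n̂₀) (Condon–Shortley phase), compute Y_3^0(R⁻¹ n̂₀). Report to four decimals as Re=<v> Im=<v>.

Re=-0.0773 Im=0.0000

Axis–angle → zyz. n̂ = (sinθₙcosφₙ, sinθₙsinφₙ, cosθₙ) = (+0.635491, -0.057404, +0.769971), ω = 2.3071.
R = I cosω + sinω [n̂]ₓ + (1−cosω) n̂n̂ᵀ gives
  R = [+0.003501, -0.631492, +0.775374; +0.509537, -0.666046, -0.544752; +0.860441, +0.396989, +0.319437]
β = atan2(√(R₁₃²+R₂₃²), R₃₃) = 1.245661; α = atan2(R₂₃, R₁₃) mod 2π = 5.670739; γ = atan2(R₃₂, −R₃₁) mod 2π = 2.709317
Need the full column D^3_{m',0} for m'=−3..3 at α=5.6707, β=1.2457, γ=2.7093.
cos(β/2)=0.812231, sin(β/2)=0.583337
d^3_{-3,0}: single k=3 term ⇒ +0.475675;  D = -0.125292-0.458878i
d^3_{-2,0}: k∈[2..3] ⇒ +0.811178 -0.418404 = +0.392774;  D = +0.133169-0.369510i
d^3_{-1,0}: k∈[1..3] ⇒ +0.714342 -1.105369 +0.190049 = -0.200978;  D = -0.164449+0.115536i
d^3_{0,0}: k∈[0..3] ⇒ +0.287128 -1.332902 +0.687508 -0.039402 = -0.397667;  D = -0.397667+0.000000i
d^3_{1,0}: k∈[0..2] ⇒ -0.714342 +1.105369 -0.190049 = +0.200978;  D = +0.164449+0.115536i
d^3_{2,0}: k∈[0..1] ⇒ +0.811178 -0.418404 = +0.392774;  D = +0.133169+0.369510i
d^3_{3,0}: single k=0 term ⇒ -0.475675;  D = +0.125292-0.458878i
Y_3^{m'}(θ=2.415,φ=2.0844) and Σ D·Y over m':
  (-0.1253-0.4589i)·(+0.1223+0.0037i)  (+0.1332-0.3695i)·(+0.1744-0.2885i)  (-0.1644+0.1155i)·(-0.1892-0.3354i)  (-0.3977+0.0000i)·(+0.0576+0.0000i)  (+0.1644+0.1155i)·(+0.1892-0.3354i)  (+0.1332+0.3695i)·(+0.1744+0.2885i)  (+0.1253-0.4589i)·(-0.1223+0.0037i)
Y_3^0(R⁻¹ n̂) = -0.077275+0.000000i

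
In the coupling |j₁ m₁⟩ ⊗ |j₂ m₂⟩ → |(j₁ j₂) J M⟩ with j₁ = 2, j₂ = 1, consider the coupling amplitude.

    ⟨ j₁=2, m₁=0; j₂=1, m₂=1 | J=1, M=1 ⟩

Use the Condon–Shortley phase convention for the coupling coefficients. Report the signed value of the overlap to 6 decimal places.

+√(1/10) = +0.316228

j₁+j₂−J=2  J+j₁−j₂=2  J−j₁+j₂=0  j₁+j₂+J+1=5
(j₁±m₁, j₂±m₂, J±M) = (2,2,2,0,2,0)
P² = 8/5
sum k=2..2:
  [2] +1/4 = 1/4
S = 1/4
C² = P²·S² = 1/10 ; C = +0.316228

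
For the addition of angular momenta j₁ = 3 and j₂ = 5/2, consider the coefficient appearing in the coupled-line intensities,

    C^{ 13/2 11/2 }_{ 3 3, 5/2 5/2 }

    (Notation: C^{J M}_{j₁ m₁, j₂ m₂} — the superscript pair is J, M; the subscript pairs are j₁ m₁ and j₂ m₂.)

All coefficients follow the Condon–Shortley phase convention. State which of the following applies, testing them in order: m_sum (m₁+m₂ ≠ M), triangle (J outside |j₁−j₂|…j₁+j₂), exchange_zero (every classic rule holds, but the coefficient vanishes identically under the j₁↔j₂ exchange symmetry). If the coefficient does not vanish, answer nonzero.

triangle

m-sum: m₁+m₂ = 3+5/2 = 11/2, M = 11/2  ✓
triangle: need |j₁−j₂| ≤ J ≤ j₁+j₂, i.e. J ∈ [1/2, 11/2]; J = 13/2 is outside ✗ ⇒ coefficient is 0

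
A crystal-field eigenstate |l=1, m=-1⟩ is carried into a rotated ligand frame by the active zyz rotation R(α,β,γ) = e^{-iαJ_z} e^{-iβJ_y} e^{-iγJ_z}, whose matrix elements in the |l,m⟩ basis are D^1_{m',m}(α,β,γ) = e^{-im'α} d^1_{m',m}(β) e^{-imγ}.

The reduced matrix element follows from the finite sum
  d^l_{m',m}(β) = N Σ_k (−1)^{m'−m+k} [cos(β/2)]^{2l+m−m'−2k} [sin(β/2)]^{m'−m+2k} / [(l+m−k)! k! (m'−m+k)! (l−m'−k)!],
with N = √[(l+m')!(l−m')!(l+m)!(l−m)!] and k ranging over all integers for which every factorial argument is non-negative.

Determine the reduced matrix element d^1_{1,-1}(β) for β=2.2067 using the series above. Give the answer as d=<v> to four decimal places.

d^1_{1,-1}(β=2.2067) via the finite sum:
With c≡cos(β/2)=0.450608 and s≡sin(β/2)=0.892722, N=[2·1·1·2]^{1/2}=2.000000
The bounds max(0,m−m')=0 and min(l+m,l−m')=0 give 1 term
  k=0: (−1)^2·2.0000/(2)·0.4506^0·0.8927^2 = +0.796952
d^1_{1,-1}(2.2067) = +0.796952

d=0.7970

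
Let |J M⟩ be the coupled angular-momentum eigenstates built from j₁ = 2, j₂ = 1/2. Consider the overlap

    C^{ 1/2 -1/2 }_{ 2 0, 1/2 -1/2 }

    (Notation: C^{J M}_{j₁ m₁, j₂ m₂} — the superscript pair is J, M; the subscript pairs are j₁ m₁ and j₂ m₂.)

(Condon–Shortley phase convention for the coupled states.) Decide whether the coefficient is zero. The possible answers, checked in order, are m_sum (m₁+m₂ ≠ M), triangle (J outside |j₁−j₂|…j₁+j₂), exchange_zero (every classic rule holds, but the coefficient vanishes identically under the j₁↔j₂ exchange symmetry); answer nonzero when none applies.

m-sum: m₁+m₂ = 0+(-1/2) = -1/2, M = -1/2  ✓
triangle: need |j₁−j₂| ≤ J ≤ j₁+j₂, i.e. J ∈ [3/2, 5/2]; J = 1/2 is outside ✗ ⇒ coefficient is 0

triangle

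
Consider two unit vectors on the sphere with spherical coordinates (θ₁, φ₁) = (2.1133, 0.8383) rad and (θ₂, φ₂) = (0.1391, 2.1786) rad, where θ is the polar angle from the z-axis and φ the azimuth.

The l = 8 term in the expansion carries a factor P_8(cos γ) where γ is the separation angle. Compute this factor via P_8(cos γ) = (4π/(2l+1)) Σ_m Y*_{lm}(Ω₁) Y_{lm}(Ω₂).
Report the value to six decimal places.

Expand P_8 via completeness: Σ_{m} conj(Y_{8,m}) at Ω₁ times Y_{8,m} at Ω₂ —
  term(m=-8) = -0.000000+0.000000i   from Y*(Ω₁)=+0.136002+0.061260i, Y(Ω₂)=+0.000000+0.000000i
  term(m=-7) = +0.000001+0.000000i   from Y*(Ω₁)=-0.329139+0.145048i, Y(Ω₂)=-0.000002-0.000001i
  term(m=-6) = -0.000003-0.000016i   from Y*(Ω₁)=+0.138980-0.423050i, Y(Ω₂)=+0.000032-0.000018i
  term(m=-5) = -0.000085+0.000038i   from Y*(Ω₁)=+0.096080+0.167462i, Y(Ω₂)=-0.000049+0.000481i
  term(m=-4) = -0.000686-0.000905i   from Y*(Ω₁)=+0.233465+0.050154i, Y(Ω₂)=-0.003604-0.003100i
  term(m=-3) = -0.007250+0.008758i   from Y*(Ω₁)=-0.266002+0.192602i, Y(Ω₂)=+0.033521-0.008653i
  term(m=-2) = -0.012994-0.006454i   from Y*(Ω₁)=-0.008603+0.081007i, Y(Ω₂)=-0.061935+0.166977i
  term(m=-1) = -0.044939+0.191503i   from Y*(Ω₁)=-0.228950-0.254552i, Y(Ω₂)=-0.328103-0.471647i
  term(m=+0) = -0.025077-0.000000i   from Y*(Ω₁)=-0.031676-0.000000i, Y(Ω₂)=+0.791666+0.000000i
  term(m=+1) = -0.044939-0.191503i   from Y*(Ω₁)=+0.228950-0.254552i, Y(Ω₂)=+0.328103-0.471647i
  term(m=+2) = -0.012994+0.006454i   from Y*(Ω₁)=-0.008603-0.081007i, Y(Ω₂)=-0.061935-0.166977i
  term(m=+3) = -0.007250-0.008758i   from Y*(Ω₁)=+0.266002+0.192602i, Y(Ω₂)=-0.033521-0.008653i
  term(m=+4) = -0.000686+0.000905i   from Y*(Ω₁)=+0.233465-0.050154i, Y(Ω₂)=-0.003604+0.003100i
  term(m=+5) = -0.000085-0.000038i   from Y*(Ω₁)=-0.096080+0.167462i, Y(Ω₂)=+0.000049+0.000481i
  term(m=+6) = -0.000003+0.000016i   from Y*(Ω₁)=+0.138980+0.423050i, Y(Ω₂)=+0.000032+0.000018i
  term(m=+7) = +0.000001-0.000000i   from Y*(Ω₁)=+0.329139+0.145048i, Y(Ω₂)=+0.000002-0.000001i
  term(m=+8) = -0.000000-0.000000i   from Y*(Ω₁)=+0.136002-0.061260i, Y(Ω₂)=+0.000000-0.000000i
Σ over m = -0.156990+0.000000i; ×(4π/17) → -0.116047+0.000000i. Real part: -0.116047

-0.116047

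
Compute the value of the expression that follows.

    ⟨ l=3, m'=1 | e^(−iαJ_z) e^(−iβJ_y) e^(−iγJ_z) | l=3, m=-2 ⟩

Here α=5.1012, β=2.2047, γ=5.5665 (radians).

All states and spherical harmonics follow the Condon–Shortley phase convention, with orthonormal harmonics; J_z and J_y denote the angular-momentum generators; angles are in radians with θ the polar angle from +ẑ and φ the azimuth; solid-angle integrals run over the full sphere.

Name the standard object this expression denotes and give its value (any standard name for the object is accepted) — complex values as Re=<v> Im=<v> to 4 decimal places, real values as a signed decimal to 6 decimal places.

Wigner D-matrix element, Re=0.3816 Im=-0.0980

This is a Wigner D-matrix element — the rotation-matrix element ⟨l m'| R(α,β,γ) |l m⟩ in the angular-momentum basis.
Split into d^3_{1,-2}(β=2.2047) × two z-phases.
c=cos(2.204700/2)=0.451501, s=sin(2.204700/2)=0.892271; N=√[24·2·1·120]=75.894664
The bounds max(0,m−m')=0 and min(l+m,l−m')=1 give 2 terms
  k=0: (−1)^3·75.8947/(12)·0.4515^3·0.8923^3 = -0.413518
  k=1: (−1)^4·75.8947/(24)·0.4515^1·0.8923^5 = +0.807499
d^3_{1,-2}(2.2047) = -0.413518 +0.807499 = +0.393980
Phases: e^{-i·(1)·5.1012}=+0.379088+0.925360i, e^{-i·(-2)·5.5665}=+0.136994-0.990572i ⇒ D=+0.381597-0.098001i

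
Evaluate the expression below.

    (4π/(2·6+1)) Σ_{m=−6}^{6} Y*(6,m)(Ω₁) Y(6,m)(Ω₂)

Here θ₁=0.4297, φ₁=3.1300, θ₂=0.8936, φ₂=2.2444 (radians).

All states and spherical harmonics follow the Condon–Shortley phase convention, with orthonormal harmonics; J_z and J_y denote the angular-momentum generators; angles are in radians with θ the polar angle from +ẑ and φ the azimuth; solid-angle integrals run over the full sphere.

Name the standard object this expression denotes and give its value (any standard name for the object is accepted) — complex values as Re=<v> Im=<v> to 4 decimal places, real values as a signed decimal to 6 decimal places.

Legendre polynomial (addition theorem), -0.345152

This sum is the spherical-harmonic addition theorem: it equals the Legendre polynomial P_l(cos γ) of the angle γ between the two directions.
Summing Y*_{l m}(θ₁,φ₁)·Y_{l m}(θ₂,φ₂) over m ∈ [−6, 6]; prefactor 4π/(2·6+1) = 0.966644:
  term(m=-6) = +0.000155-0.000225i   from Y*(Ω₁)=+0.002519-0.000176i, Y(Ω₂)=+0.067276-0.084784i
  term(m=-5) = -0.001615-0.005524i   from Y*(Ω₁)=-0.019058+0.001106i, Y(Ω₂)=+0.067676+0.293762i
  term(m=-4) = -0.034972-0.014819i   from Y*(Ω₁)=+0.086856-0.004030i, Y(Ω₂)=-0.393872-0.188893i
  term(m=-3) = -0.058801+0.030971i   from Y*(Ω₁)=-0.260627+0.009068i, Y(Ω₂)=+0.229469-0.110850i
  term(m=-2) = +0.018898-0.093036i   from Y*(Ω₁)=+0.489573-0.011353i, Y(Ω₂)=+0.042986-0.189038i
  term(m=-1) = -0.092280-0.112910i   from Y*(Ω₁)=-0.428425+0.004967i, Y(Ω₂)=+0.212310+0.266007i
  term(m=+0) = -0.019835-0.000000i   from Y*(Ω₁)=-0.189367-0.000000i, Y(Ω₂)=+0.104742+0.000000i
  term(m=+1) = -0.092280+0.112910i   from Y*(Ω₁)=+0.428425+0.004967i, Y(Ω₂)=-0.212310+0.266007i
  term(m=+2) = +0.018898+0.093036i   from Y*(Ω₁)=+0.489573+0.011353i, Y(Ω₂)=+0.042986+0.189038i
  term(m=+3) = -0.058801-0.030971i   from Y*(Ω₁)=+0.260627+0.009068i, Y(Ω₂)=-0.229469-0.110850i
  term(m=+4) = -0.034972+0.014819i   from Y*(Ω₁)=+0.086856+0.004030i, Y(Ω₂)=-0.393872+0.188893i
  term(m=+5) = -0.001615+0.005524i   from Y*(Ω₁)=+0.019058+0.001106i, Y(Ω₂)=-0.067676+0.293762i
  term(m=+6) = +0.000155+0.000225i   from Y*(Ω₁)=+0.002519+0.000176i, Y(Ω₂)=+0.067276+0.084784i
Accumulated sum -0.357062+0.000000i; after 4π/(2l+1) scaling, -0.345152+0.000000i ⇒ P_6 = -0.345152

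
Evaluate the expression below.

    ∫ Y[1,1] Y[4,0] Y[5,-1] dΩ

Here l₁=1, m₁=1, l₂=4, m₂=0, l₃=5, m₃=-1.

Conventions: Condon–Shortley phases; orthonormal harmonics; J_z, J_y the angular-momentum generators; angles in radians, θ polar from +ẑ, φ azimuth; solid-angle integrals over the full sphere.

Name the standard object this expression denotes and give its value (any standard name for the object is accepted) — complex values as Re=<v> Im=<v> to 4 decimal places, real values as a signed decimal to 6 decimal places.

This is a Gaunt coefficient — the integral of a triple product of spherical harmonics over the sphere.
m-sum 0 ✓  L=10 even ✓  3≤5≤5 ✓
Π(2lᵢ+1) = 3×9×11 = 297
triangle coeff Δ(1,4,5) = 1/495
Σ_t [0,0]: t=0:+1/576 = 1/576
(3j)²=5/99 [(1 4 5; 0 0 0)], sign=-1
Σ_t [0,0]: t=0:+1/1152 = 1/1152
(3j)²=1/33 [(1 4 5; 1 0 -1)], sign=+1
⇒ 4πI² = 5/11
I = (-1)√(5/11/(4π)) = -0.19018827

Gaunt coefficient, -0.190188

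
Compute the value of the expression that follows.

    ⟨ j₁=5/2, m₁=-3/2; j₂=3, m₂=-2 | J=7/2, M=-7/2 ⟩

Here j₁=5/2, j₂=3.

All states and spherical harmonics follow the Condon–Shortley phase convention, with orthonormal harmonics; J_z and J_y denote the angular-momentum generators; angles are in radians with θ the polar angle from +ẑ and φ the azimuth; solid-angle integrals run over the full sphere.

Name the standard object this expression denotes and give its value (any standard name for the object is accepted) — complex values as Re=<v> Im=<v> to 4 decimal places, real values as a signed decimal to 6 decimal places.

Clebsch–Gordan coefficient, −√(4/9) ≈ -0.666667

This is a Clebsch–Gordan (vector-coupling) coefficient.
j₁+j₂−J=2  J+j₁−j₂=3  J−j₁+j₂=4  j₁+j₂+J+1=10
(j₁±m₁, j₂±m₂, J±M) = (1,4,1,5,0,7)
P² = 9216
sum k=1..1:
  [1] −1/144 = -1/144
S = -1/144
C² = P²·S² = 4/9 ; C = -0.666667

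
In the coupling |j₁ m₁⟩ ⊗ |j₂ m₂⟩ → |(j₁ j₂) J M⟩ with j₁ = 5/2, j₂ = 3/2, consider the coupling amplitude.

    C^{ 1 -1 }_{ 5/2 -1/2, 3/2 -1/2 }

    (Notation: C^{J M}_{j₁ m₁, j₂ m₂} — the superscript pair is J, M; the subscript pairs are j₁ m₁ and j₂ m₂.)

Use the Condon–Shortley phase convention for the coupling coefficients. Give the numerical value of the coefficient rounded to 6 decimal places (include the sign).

j₁+j₂−J=3  J+j₁−j₂=2  J−j₁+j₂=0  j₁+j₂+J+1=6
(j₁±m₁, j₂±m₂, J±M) = (2,3,1,2,0,2)
P² = 12/5
sum k=1..1:
  [1] −1/4 = -1/4
S = -1/4
C² = P²·S² = 3/20 ; C = -0.387298

-0.387298  (= −√(3/20))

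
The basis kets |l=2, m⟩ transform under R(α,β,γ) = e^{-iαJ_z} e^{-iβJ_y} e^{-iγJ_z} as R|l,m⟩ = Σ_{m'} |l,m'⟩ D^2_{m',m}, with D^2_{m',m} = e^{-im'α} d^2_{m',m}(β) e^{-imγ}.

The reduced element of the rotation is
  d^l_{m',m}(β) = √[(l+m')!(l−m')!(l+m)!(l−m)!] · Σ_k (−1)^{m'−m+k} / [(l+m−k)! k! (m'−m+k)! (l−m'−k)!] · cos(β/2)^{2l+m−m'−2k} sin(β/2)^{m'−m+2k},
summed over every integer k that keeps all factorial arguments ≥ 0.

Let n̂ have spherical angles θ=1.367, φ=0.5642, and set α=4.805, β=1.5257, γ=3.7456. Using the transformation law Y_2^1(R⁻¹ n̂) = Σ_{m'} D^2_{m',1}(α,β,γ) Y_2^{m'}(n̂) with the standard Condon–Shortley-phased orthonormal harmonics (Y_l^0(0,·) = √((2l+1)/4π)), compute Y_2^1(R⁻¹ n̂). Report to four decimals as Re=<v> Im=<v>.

Need the full column D^2_{m',1} for m'=−2..2 at α=4.8050, β=1.5257, γ=3.7456.
cos(β/2)=0.722870, sin(β/2)=0.690984
d^2_{-2,1}: single k=3 term ⇒ +0.476974;  D = +0.435756-0.193962i
d^2_{-1,1}: k∈[2..3] ⇒ +0.748476 -0.227968 = +0.520508;  D = +0.254734+0.453915i
d^2_{0,1}: k∈[1..2] ⇒ +0.639328 -0.584172 = +0.055157;  D = -0.045398+0.031326i
d^2_{1,1}: k∈[0..1] ⇒ +0.273049 -0.748476 = -0.475427;  D = +0.305047+0.364660i
d^2_{2,1}: single k=0 term ⇒ -0.522009;  D = -0.367699+0.370528i
Y_2^{m'}(θ=1.367,φ=0.5642) and Σ D·Y over m':
  (+0.4358-0.1940i)·(+0.1586-0.3348i)  (+0.2547+0.4539i)·(+0.1294-0.0819i)  (-0.0454+0.0313i)·(-0.2766+0.0000i)  (+0.3050+0.3647i)·(-0.1294-0.0819i)  (-0.3677+0.3705i)·(+0.1586+0.3348i)
Y_2^1(R⁻¹ n̂) = -0.105118-0.283937i

Re=-0.1051 Im=-0.2839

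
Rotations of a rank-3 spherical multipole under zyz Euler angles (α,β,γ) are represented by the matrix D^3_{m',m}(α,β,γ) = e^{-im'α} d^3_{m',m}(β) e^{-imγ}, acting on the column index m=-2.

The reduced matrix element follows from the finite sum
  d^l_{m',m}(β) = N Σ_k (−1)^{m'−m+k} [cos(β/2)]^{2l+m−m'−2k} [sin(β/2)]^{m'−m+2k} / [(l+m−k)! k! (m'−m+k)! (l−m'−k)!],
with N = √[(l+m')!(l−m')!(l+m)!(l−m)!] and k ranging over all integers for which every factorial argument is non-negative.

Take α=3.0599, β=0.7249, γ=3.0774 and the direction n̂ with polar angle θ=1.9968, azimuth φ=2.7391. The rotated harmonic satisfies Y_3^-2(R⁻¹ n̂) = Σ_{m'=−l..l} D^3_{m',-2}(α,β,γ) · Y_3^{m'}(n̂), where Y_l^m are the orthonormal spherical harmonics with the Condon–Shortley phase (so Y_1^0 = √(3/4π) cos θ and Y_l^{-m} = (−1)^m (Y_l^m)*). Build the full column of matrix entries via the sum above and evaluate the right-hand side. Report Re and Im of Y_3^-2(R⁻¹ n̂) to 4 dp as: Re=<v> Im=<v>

Need the full column D^3_{m',-2} for m'=−3..3 at α=3.0599, β=0.7249, γ=3.0774.
cos(β/2)=0.935031, sin(β/2)=0.354566
d^3_{-3,-2}: single k=1 term ⇒ +0.620730;  D = -0.577943+0.226468i
d^3_{-2,-2}: k∈[0..1] ⇒ +0.668276 -0.480472 = +0.187804;  D = +0.179866-0.054021i
d^3_{-1,-2}: k∈[0..1] ⇒ -0.801359 +0.230462 = -0.570897;  D = +0.558346-0.119053i
d^3_{0,-2}: k∈[0..1] ⇒ +0.526331 -0.075684 = +0.450648;  D = +0.446939-0.057698i
d^3_{1,-2}: k∈[0..1] ⇒ -0.230462 +0.016570 = -0.213893;  D = +0.213659-0.009984i
d^3_{2,-2}: k∈[0..1] ⇒ +0.069089 -0.001987 = +0.067102;  D = +0.067061+0.002348i
d^3_{3,-2}: single k=0 term ⇒ -0.012835;  D = +0.012747+0.001494i
Y_3^{m'}(θ=1.9968,φ=2.7391) and Σ D·Y over m':
  (-0.5779+0.2265i)·(-0.1120-0.2945i)  (+0.1799-0.0540i)·(-0.2427-0.2524i)  (+0.5583-0.1191i)·(+0.0396+0.0169i)  (+0.4469-0.0577i)·(+0.3310+0.0000i)  (+0.2137-0.0100i)·(-0.0396+0.0169i)  (+0.0671+0.0023i)·(-0.2427+0.2524i)  (+0.0127+0.0015i)·(+0.1120-0.2945i)
Y_3^-2(R⁻¹ n̂) = +0.222839+0.114919i

Re=0.2228 Im=0.1149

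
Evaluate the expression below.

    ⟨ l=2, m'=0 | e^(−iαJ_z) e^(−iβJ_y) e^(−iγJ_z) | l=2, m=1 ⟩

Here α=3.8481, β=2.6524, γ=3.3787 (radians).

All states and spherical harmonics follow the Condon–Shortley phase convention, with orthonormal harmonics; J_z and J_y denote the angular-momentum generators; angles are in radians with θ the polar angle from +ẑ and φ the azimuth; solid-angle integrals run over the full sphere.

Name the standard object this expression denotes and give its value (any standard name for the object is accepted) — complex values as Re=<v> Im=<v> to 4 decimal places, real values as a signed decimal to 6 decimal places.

This is a Wigner D-matrix element — the rotation-matrix element ⟨l m'| R(α,β,γ) |l m⟩ in the angular-momentum basis.
First d^2_{0,1}(β=2.6524), then the phase factors e^{-i(0)α} and e^{-i(1)γ}:
With c≡cos(β/2)=0.242165 and s≡sin(β/2)=0.970235, N=[2·2·6·1]^{1/2}=4.898979
k∈{1,2} keeps every argument non-negative
  k=1: (−1)^0·4.8990/(2)·0.2422^3·0.9702^1 = +0.033751
  k=2: (−1)^1·4.8990/(2)·0.2422^1·0.9702^3 = -0.541773
d^2_{0,1}(2.6524) = +0.033751 -0.541773 = -0.508022
Attach z-rotation phases: D = e^{-i(0)(3.8481)}·(-0.508022)·e^{-i(1)(3.3787)} = +0.493809-0.119330i

Wigner D-matrix element, Re=0.4938 Im=-0.1193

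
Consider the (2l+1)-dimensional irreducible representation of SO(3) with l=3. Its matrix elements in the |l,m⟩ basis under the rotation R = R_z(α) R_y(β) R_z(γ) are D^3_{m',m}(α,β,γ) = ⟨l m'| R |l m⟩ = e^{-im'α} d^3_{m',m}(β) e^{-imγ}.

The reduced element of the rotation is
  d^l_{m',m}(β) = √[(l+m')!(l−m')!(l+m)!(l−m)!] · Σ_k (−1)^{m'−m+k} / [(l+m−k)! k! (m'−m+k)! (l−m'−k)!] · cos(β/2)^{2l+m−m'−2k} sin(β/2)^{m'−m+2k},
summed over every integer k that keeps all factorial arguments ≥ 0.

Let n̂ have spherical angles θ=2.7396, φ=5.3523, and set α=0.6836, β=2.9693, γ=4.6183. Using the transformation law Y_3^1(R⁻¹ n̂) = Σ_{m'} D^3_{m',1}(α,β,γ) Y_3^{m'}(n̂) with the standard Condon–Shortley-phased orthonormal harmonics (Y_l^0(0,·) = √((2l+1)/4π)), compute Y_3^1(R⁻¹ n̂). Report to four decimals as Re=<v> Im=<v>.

Need the full column D^3_{m',1} for m'=−3..3 at α=0.6836, β=2.9693, γ=4.6183.
cos(β/2)=0.086040, sin(β/2)=0.996292
d^3_{-3,1}: single k=4 term ⇒ +0.028248;  D = -0.023720-0.015341i
d^3_{-2,1}: k∈[3..4] ⇒ +0.003984 -0.267074 = -0.263091;  D = +0.261515-0.028753i
d^3_{-1,1}: k∈[2..4] ⇒ +0.000326 -0.058349 +0.977955 = +0.919933;  D = -0.645457+0.655486i
d^3_{0,1}: k∈[1..3] ⇒ +0.000016 -0.006546 +0.292565 = +0.286036;  D = -0.026873+0.284770i
d^3_{1,1}: k∈[0..2] ⇒ +0.000000 -0.000435 +0.043762 = +0.043327;  D = +0.024088+0.036014i
d^3_{2,1}: k∈[0..1] ⇒ -0.000015 +0.003984 = +0.003969;  D = +0.003794+0.001164i
d^3_{3,1}: single k=0 term ⇒ +0.000211;  D = +0.000195-0.000079i
Y_3^{m'}(θ=2.7396,φ=5.3523) and Σ D·Y over m':
  (-0.0237-0.0153i)·(-0.0235+0.0085i)  (+0.2615-0.0288i)·(+0.0413-0.1379i)  (-0.6455+0.6555i)·(+0.2442+0.3281i)  (-0.0269+0.2848i)·(-0.4240+0.0000i)  (+0.0241+0.0360i)·(-0.2442+0.3281i)  (+0.0038+0.0012i)·(+0.0413+0.1379i)  (+0.0002-0.0001i)·(+0.0235+0.0085i)
Y_3^1(R⁻¹ n̂) = -0.371466-0.209838i

Re=-0.3715 Im=-0.2098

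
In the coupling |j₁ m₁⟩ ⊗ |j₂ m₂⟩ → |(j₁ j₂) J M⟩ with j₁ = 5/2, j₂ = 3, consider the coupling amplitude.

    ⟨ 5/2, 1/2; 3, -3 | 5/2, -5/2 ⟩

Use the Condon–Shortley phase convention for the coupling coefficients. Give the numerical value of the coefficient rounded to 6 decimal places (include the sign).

triangle: 3!*2!*3!/9! = 72/362880
(j±m)!: 3!*2!*0!*6!*0!*5! = 1036800
prefactor² = (2J+1)*Δ*N² = 8640/7
  k=0: +1/(0!*3!*2!*0!*0!*3!) = 1/72
Σ = 1/72  ⇒  CG² = 8640/7*(1/72)² = 5/21
CG = +√(5/21) = +0.487950

+√(5/21) = +0.487950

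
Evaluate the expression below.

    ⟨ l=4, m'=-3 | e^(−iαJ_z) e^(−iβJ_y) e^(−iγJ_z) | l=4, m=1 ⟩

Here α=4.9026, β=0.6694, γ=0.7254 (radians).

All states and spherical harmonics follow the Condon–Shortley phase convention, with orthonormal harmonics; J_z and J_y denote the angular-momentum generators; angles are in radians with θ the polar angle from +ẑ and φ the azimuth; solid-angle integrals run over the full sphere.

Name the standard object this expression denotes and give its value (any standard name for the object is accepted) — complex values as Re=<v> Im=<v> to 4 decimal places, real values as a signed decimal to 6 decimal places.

Wigner D-matrix element, Re=0.0175 Im=0.1123

This is a Wigner D-matrix element — the rotation-matrix element ⟨l m'| R(α,β,γ) |l m⟩ in the angular-momentum basis.
D^4_{-3,1}(4.9026,0.6694,0.7254) = e^{-i·-3·4.9026}·d^4_{-3,1}(0.6694)·e^{-i·1·0.7254}. Compute d first:
With c≡cos(β/2)=0.944509 and s≡sin(β/2)=0.328486, N=[1·5040·120·6]^{1/2}=1904.940944
k∈{4,5} keeps every argument non-negative
  k=4: (−1)^0·1904.9409/(144)·0.9445^4·0.3285^4 = +0.122577
  k=5: (−1)^1·1904.9409/(240)·0.9445^2·0.3285^6 = -0.008896
d^4_{-3,1}(0.6694) = +0.122577 -0.008896 = +0.113681
Phases: e^{-i·(-3)·4.9026}=-0.540165+0.841559i, e^{-i·(1)·0.7254}=+0.748234-0.663435i ⇒ D=+0.017524+0.112323i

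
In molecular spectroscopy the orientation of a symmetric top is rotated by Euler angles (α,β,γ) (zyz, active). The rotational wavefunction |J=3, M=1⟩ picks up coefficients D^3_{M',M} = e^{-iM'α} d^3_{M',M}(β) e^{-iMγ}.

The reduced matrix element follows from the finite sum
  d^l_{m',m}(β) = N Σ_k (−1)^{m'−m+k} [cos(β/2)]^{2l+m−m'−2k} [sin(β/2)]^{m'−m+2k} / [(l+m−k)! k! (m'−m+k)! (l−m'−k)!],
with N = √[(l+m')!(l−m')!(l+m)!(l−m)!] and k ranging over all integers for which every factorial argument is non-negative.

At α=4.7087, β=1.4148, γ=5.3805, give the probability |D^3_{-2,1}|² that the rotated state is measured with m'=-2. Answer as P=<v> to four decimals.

P=0.2338

First d^3_{-2,1}(β=1.4148), then the phase factors e^{-i(-2)α} and e^{-i(1)γ}:
c=cos(1.414800/2)=0.760054, s=sin(1.414800/2)=0.649860; N=√[1·120·24·2]=75.894664
The bounds max(0,m−m')=3 and min(l+m,l−m')=4 give 2 terms
  k=3: (−1)^0·75.8947/(12)·0.7601^3·0.6499^3 = +0.762119
  k=4: (−1)^1·75.8947/(24)·0.7601^1·0.6499^5 = -0.278576
d^3_{-2,1}(1.4148) = +0.762119 -0.278576 = +0.483543
|D^3_{-2,1}|² = |d^3_{-2,1}(β)|² = (+0.483543)² = 0.233814 (the z-rotation phases have unit modulus)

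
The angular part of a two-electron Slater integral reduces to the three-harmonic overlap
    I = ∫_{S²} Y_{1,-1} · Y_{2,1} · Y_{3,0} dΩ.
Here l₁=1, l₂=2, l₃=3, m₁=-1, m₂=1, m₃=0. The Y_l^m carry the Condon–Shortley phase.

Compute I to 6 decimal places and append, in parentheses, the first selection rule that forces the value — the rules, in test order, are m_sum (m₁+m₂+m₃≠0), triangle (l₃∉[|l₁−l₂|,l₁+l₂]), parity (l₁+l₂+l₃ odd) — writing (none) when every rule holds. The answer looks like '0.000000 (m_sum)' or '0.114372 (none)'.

Rules hold: Σm=0, L=6 even, 1≤3≤3.
N = 3·5·7 = 105
Δ = 0!·2!·4!/7! = 1/105
Racah Σ t=0..0: t=0:+1/4 = 1/4
⇒ 3j(1 2 3; 0 0 0)² = 3/35, sgn -1
Racah Σ t=0..0: t=0:+1/12 = 1/12
⇒ 3j(1 2 3; -1 1 0)² = 1/35, sgn -1
4πI² = N·(3j₀)²·(3jₘ)² = 9/35
I = +1·√(0.257143/4π) = 0.14304817
No selection rule forces the value: the integral is nonzero (none).

0.143048 (none)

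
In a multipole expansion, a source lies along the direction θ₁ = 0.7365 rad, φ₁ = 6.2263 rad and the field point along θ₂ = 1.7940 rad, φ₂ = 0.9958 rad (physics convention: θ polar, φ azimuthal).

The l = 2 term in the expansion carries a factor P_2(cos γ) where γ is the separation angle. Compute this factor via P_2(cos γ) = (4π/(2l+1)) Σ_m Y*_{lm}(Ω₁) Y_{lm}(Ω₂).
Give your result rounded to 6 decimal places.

Term-by-term m-sum for l=2 (normalisation 4π/5 = 2.513274):
  m=-2: Y*=+0.173152-0.019785i  Y=-0.150059-0.335300i  product -0.032617-0.055089i
  m=-1: Y*=+0.383807-0.021857i  Y=-0.090692+0.139948i  product -0.031750+0.055695i
  m=+0: Y*=+0.203888-0.000000i  Y=-0.269031+0.000000i  product -0.054852+0.000000i
  m=+1: Y*=-0.383807-0.021857i  Y=+0.090692+0.139948i  product -0.031750-0.055695i
  m=+2: Y*=+0.173152+0.019785i  Y=-0.150059+0.335300i  product -0.032617+0.055089i
Accumulated sum -0.183585+0.000000i; after 4π/(2l+1) scaling, -0.461400+0.000000i ⇒ P_2 = -0.461400

-0.461400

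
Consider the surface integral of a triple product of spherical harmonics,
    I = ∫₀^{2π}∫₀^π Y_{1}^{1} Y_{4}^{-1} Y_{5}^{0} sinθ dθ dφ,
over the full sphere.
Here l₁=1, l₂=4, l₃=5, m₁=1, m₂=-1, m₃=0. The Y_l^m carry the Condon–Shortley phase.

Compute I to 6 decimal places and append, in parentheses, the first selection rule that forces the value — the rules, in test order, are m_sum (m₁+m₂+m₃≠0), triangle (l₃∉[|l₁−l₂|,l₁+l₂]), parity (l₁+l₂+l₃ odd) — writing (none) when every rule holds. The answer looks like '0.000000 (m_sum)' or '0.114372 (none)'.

0.155288 (none)

Rules hold: Σm=0, L=10 even, 3≤5≤5.
N = 3·9·11 = 297
Δ = 0!·2!·8!/11! = 1/495
Racah Σ t=0..0: t=0:+1/576 = 1/576
⇒ 3j(1 4 5; 0 0 0)² = 5/99, sgn -1
Racah Σ t=0..0: t=0:+1/1440 = 1/1440
⇒ 3j(1 4 5; 1 -1 0)² = 2/99, sgn -1
4πI² = N·(3j₀)²·(3jₘ)² = 10/33
I = +1·√(0.30303/4π) = 0.15528807
No selection rule forces the value: the integral is nonzero (none).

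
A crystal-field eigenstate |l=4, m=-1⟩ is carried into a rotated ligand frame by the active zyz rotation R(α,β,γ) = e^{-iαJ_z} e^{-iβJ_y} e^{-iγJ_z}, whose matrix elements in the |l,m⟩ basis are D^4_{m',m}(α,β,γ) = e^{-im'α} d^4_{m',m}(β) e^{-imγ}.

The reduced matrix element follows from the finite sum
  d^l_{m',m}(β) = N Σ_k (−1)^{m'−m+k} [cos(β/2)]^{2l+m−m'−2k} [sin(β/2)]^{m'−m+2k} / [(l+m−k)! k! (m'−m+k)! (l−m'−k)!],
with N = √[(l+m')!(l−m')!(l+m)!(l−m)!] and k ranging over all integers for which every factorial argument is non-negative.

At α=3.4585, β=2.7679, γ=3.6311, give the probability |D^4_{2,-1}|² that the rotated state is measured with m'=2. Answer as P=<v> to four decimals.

First d^4_{2,-1}(β=2.7679), then the phase factors e^{-i(2)α} and e^{-i(-1)γ}:
Half-angle: c=0.185761, s=0.982595. N=√(720·2·6·120)=1018.233765
k∈{0,1,2} keeps every argument non-negative
  k=0: (−1)^3·1018.2338/(72)·0.1858^5·0.9826^3 = -0.002968
  k=1: (−1)^4·1018.2338/(48)·0.1858^3·0.9826^5 = +0.124550
  k=2: (−1)^5·1018.2338/(240)·0.1858^1·0.9826^7 = -0.696968
d^4_{2,-1}(2.7679) = -0.002968 +0.124550 -0.696968 = -0.575385
|D^4_{2,-1}|² = |d^4_{2,-1}(β)|² = (-0.575385)² = 0.331068 (the z-rotation phases have unit modulus)

P=0.3311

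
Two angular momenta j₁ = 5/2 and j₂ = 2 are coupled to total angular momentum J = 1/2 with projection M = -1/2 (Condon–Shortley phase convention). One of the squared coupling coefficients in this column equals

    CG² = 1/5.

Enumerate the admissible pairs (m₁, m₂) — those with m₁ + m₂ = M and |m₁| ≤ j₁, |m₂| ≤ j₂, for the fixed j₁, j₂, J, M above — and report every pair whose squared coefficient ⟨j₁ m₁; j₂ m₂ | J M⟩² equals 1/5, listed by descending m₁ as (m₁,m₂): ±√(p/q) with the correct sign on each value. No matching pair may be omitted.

(-1/2,0): +√(1/5)

Admissible pairs with m₁+m₂ = M = -1/2: (-5/2,2), (-3/2,1), (-1/2,0), (1/2,-1), (3/2,-2)
  (m₁,m₂)=(3/2,-2): CG² = 1/15, CG = +√(1/15)
  (m₁,m₂)=(1/2,-1): CG² = 2/15, CG = −√(2/15)
  (m₁,m₂)=(-1/2,0): CG² = 1/5, CG = +√(1/5)   ← matches the target
  (m₁,m₂)=(-3/2,1): CG² = 4/15, CG = −√(4/15)
  (m₁,m₂)=(-5/2,2): CG² = 1/3, CG = +√(1/3)
Pairs with CG² = 1/5: (-1/2,0): +√(1/5)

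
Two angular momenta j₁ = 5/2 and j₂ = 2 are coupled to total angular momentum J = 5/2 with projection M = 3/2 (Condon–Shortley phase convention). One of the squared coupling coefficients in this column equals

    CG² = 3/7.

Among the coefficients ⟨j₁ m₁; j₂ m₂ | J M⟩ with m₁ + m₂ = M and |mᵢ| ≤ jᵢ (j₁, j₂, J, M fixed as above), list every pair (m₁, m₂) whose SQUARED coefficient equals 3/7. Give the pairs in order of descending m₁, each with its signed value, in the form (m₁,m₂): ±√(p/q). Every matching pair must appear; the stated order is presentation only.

(5/2,-1): +√(3/7)

Admissible pairs with m₁+m₂ = M = 3/2: (-1/2,2), (1/2,1), (3/2,0), (5/2,-1)
  (m₁,m₂)=(5/2,-1): CG² = 3/7, CG = +√(3/7)   ← matches the target
  (m₁,m₂)=(3/2,0): CG² = 1/70, CG = −√(1/70)
  (m₁,m₂)=(1/2,1): CG² = 6/35, CG = −√(6/35)
  (m₁,m₂)=(-1/2,2): CG² = 27/70, CG = +√(27/70)
Pairs with CG² = 3/7: (5/2,-1): +√(3/7)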